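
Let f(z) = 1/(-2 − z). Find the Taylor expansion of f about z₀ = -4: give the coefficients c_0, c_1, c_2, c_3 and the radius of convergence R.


Let w = z − z₀, so z = z₀ + w.
Then -2 − z = -2 − (z₀ + w) = (-2 − z₀) − w = 2 − w.
f(z) = 1/(2 − w) = (1/(2)) · 1/(1 − w/(2)) = Σ_{n≥0} w^n / (2)^(n+1).
So c_n = 1/(2)^(n+1):
  c_0 = 1/(2)^1 = 1/2.
  c_1 = 1/(2)^2 = 1/4.
  c_2 = 1/(2)^3 = 1/8.
  c_3 = 1/(2)^4 = 1/16.
The series is valid for |w/d| < 1, i.e. |z − z₀| < |d|.
Radius of convergence: R = |-2 − z₀| = |2| = 2 (distance from z₀ to the singularity z = -2).

c_0 = 1/2, c_1 = 1/4, c_2 = 1/8, c_3 = 1/16; R = 2.


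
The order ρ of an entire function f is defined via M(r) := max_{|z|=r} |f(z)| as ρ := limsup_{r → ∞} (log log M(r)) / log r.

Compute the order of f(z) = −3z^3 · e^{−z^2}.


M(r) = max_{|z|=r} |-3|·|z|^3·|e^{−z^2}| = 3·r^3 · e^{1r^2} (the factors attain their maxima compatibly on |z|=r). Then log M(r) = log 3 + 3·log r + 1r^2, dominated by the last term, so log log M(r) ~ 2·log r. The polynomial factor -3z^3 contributes only a log r term and does not affect the order. ρ = 2.
Therefore ρ = 2.

Order ρ = 2.


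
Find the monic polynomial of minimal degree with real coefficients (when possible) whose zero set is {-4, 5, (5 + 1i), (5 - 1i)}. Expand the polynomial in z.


The polynomial is p(z) = ∏_{α ∈ S} (z − α), where S = {-4, 5, (5 + 1i), (5 - 1i)}.
Expanding the product yields: p(z) = z^4 -11·z^3 + 16·z^2 + 174·z -520.
Note conjugate pairs combine to real quadratics: (z − (5+1i))(z − (5−1i)) = z² − 10z + 26.
The resulting polynomial has degree 4 and real coefficients as required.

p(z) = z^4 -11·z^3 + 16·z^2 + 174·z -520.


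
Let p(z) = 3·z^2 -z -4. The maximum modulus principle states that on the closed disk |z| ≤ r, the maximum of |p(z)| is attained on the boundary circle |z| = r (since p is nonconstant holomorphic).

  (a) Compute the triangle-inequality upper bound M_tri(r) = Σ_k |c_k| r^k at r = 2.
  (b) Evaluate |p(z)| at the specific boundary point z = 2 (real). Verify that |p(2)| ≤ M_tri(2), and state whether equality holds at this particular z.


Coefficients: c_0 = -4, c_1 = -1, c_2 = 3. Radius r = 2.
Part (a). Triangle bound: M_tri(r) = Σ_k |c_k| r^k
  = |-4|·2^0 + |-1|·2^1 + |3|·2^2
  = 4 + 2 + 12 = 18.
This bounds M(r) := max_{|z|=r} |p(z)| from above; equality holds iff all terms c_k z^k can be made to align in phase at a single z on |z|=r.
Part (b). At z = 2 (real, on the circle |z| = r):
  p(2) = (-4)·2^0 + (-1)·2^1 + (3)·2^2 = 6.
  |p(2)| = 6.
Check: |p(2)| = 6 ≤ 18 = M_tri(2). ✓ Equality does not hold at z = 2 (the coefficients have mixed signs, so the terms do not all align in phase there).

M_tri(2) = 18; |p(2)| = 6; equality at z=2: no.


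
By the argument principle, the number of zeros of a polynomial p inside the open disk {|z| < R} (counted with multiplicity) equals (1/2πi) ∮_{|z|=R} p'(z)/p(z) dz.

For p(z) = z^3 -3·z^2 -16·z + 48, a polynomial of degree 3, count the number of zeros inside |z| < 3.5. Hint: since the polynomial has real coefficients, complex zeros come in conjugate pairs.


The zeros of p are: 3, 4, -4.
Their magnitudes are: 3, 4, 4.
Zeros with |z| < R = 3.5: 3.
Count = 1.
By the argument principle, (1/2πi) ∮_{|z|=R} p'(z)/p(z) dz equals exactly this count.

Number of zeros inside |z| < 3.5: 1.


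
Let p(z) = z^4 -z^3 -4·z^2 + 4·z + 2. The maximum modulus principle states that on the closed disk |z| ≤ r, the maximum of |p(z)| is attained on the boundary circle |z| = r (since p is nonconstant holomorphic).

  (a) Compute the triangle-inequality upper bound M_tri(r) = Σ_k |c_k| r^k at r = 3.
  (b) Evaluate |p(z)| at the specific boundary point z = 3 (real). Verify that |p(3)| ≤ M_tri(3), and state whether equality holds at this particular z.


Coefficients: c_0 = 2, c_1 = 4, c_2 = -4, c_3 = -1, c_4 = 1. Radius r = 3.
Part (a). Triangle bound: M_tri(r) = Σ_k |c_k| r^k
  = |2|·3^0 + |4|·3^1 + |-4|·3^2 + |-1|·3^3 + |1|·3^4
  = 2 + 12 + 36 + 27 + 81 = 158.
This bounds M(r) := max_{|z|=r} |p(z)| from above; equality holds iff all terms c_k z^k can be made to align in phase at a single z on |z|=r.
Part (b). At z = 3 (real, on the circle |z| = r):
  p(3) = (2)·3^0 + (4)·3^1 + (-4)·3^2 + (-1)·3^3 + (1)·3^4 = 32.
  |p(3)| = 32.
Check: |p(3)| = 32 ≤ 158 = M_tri(3). ✓ Equality does not hold at z = 3 (the coefficients have mixed signs, so the terms do not all align in phase there).

M_tri(3) = 158; |p(3)| = 32; equality at z=3: no.


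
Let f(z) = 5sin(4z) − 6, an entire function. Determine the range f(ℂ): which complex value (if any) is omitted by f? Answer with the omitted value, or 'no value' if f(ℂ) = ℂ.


Little Picard bounds the complement of f(ℂ) to at most one point.
sin is entire and surjective onto ℂ: for every w ∈ ℂ, sin(ζ) = w has a solution ζ ∈ ℂ (e.g., via the complex inverse arcsin). With ζ = 4z this gives z = ζ/(4). Then 5·sin(4z) takes every value in 5·ℂ = ℂ, and adding -6 is a bijection of ℂ. So f is surjective and omits no value. (Note: only on the real line is sin bounded by [−1, 1].)

Omitted value: no value.


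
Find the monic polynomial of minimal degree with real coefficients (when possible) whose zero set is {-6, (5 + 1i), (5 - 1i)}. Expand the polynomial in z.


The polynomial is p(z) = ∏_{α ∈ S} (z − α), where S = {-6, (5 + 1i), (5 - 1i)}.
Expanding the product yields: p(z) = z^3 -4·z^2 -34·z + 156.
Note conjugate pairs combine to real quadratics: (z − (5+1i))(z − (5−1i)) = z² − 10z + 26.
The resulting polynomial has degree 3 and real coefficients as required.

p(z) = z^3 -4·z^2 -34·z + 156.


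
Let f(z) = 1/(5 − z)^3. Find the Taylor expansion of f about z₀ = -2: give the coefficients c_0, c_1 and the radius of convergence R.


Let w = z − z₀, so z = z₀ + w.
Then 5 − z = 5 − (z₀ + w) = (5 − z₀) − w = 7 − w.
f(z) = 1/(7 − w)^3 = (1/(7)^3) · (1 − w/(7))^{−3}.
By the binomial series (1−u)^{−3} = Σ_{n≥0} C(n+2, 2) u^n for |u|<1, with u = w/(7):
  c_n = C(n+2, 2) / (7)^(n+3).
  c_0 = 1/(7)^3 = 1/343.
  c_1 = 3/(7)^4 = 3/2401.
The series is valid for |w/d| < 1, i.e. |z − z₀| < |d|.
Radius of convergence: R = |5 − z₀| = |7| = 7 (distance from z₀ to the singularity z = 5).

c_0 = 1/343, c_1 = 3/2401; R = 7.


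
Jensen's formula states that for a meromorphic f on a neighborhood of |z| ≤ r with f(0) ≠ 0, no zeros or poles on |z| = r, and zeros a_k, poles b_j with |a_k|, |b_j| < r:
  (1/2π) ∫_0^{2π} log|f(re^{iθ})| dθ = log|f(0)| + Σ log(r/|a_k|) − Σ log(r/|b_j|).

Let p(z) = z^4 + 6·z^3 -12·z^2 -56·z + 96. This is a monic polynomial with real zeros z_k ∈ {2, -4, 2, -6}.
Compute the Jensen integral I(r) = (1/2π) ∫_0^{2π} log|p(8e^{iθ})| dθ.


Zeros: -6, -4, 2, 2; r = 8.
Inside |z| < r: -6, -4, 2, 2. Outside (|z| ≥ r): ∅.
p(0) = 96, so log|p(0)| = log(96) = 4.5643.
Apply Jensen: I(r) = log|p(0)| + Σ_k log(r/|z_k|), summed over zeros inside |z| < r.
  log(r/|z_k|) for z_k = 2: log(8/2) = 1.3863
  log(r/|z_k|) for z_k = -4: log(8/4) = 0.6931
  log(r/|z_k|) for z_k = 2: log(8/2) = 1.3863
  log(r/|z_k|) for z_k = -6: log(8/6) = 0.2877
Sum over inside zeros: 3.7534.
I(r) = log|p(0)| + (inside sum) = 4.5643 + 3.7534 = 8.3178.
Closed form (all zeros inside, monic): I(r) = n·log(r) = 4·log(8) = 8.3178. ✓

I(r) ≈ 8.3178.


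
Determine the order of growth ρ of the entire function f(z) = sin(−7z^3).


Write sin(w) = (e^{iw} ± e^{−iw})/(2 or 2i), so |sin(w)| ≤ e^{|w|}. With w = −7z^3, |w| ≤ 7r^3 + 0 on |z|=r, giving M(r) ≤ e^{7r^3 + 0} and ρ ≤ 3. For the lower bound, choose z on |z|=r with -7z^3 purely imaginary of modulus 7r^3; then |sin(−7z^3)| grows like e^{7r^3}/2, so ρ ≥ 3. Hence ρ = 3.
Therefore ρ = 3.

Order ρ = 3.


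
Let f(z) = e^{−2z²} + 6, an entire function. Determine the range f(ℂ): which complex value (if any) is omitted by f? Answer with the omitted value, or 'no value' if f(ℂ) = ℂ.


Little Picard bounds the complement of f(ℂ) to at most one point.
The exponent g(z) = −2z² is a nonconstant polynomial, hence surjective onto ℂ. So e^{g(z)} takes every value in {e^w : w ∈ ℂ} = ℂ ∖ {0}. Adding 6 shifts the range to ℂ ∖ {6}. f omits exactly 6.

Omitted value: 6.


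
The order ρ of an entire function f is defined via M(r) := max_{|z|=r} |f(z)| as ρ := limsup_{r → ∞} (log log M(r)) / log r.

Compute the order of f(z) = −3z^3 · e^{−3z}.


M(r) = max_{|z|=r} |-3|·|z|^3·|e^{−3z}| = 3·r^3 · e^{3r^1} (the factors attain their maxima compatibly on |z|=r). Then log M(r) = log 3 + 3·log r + 3r^1, dominated by the last term, so log log M(r) ~ 1·log r. The polynomial factor -3z^3 contributes only a log r term and does not affect the order. ρ = 1.
Therefore ρ = 1.

Order ρ = 1.


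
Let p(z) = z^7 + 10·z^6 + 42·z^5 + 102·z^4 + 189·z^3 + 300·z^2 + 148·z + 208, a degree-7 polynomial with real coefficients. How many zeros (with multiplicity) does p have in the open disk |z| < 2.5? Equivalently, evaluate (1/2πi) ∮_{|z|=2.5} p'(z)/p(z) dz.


The zeros of p are: (0 + 1i), (0 - 1i), (0 + 2i), (0 - 2i), -4, (-3 + 2i), (-3 - 2i).
Their magnitudes are: 1, 1, 2, 2, 4, 3.606, 3.606.
Zeros with |z| < R = 2.5: (0 + 1i), (0 - 1i), (0 + 2i), (0 - 2i).
Count = 4.
By the argument principle, (1/2πi) ∮_{|z|=R} p'(z)/p(z) dz equals exactly this count.

Number of zeros inside |z| < 2.5: 4.


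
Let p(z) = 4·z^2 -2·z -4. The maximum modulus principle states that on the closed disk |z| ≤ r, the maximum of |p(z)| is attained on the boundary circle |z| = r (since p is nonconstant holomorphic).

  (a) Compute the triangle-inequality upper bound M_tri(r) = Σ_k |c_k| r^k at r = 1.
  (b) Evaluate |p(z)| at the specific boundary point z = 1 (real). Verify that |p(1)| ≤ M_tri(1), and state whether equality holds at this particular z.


Coefficients: c_0 = -4, c_1 = -2, c_2 = 4. Radius r = 1.
Part (a). Triangle bound: M_tri(r) = Σ_k |c_k| r^k
  = |-4|·1^0 + |-2|·1^1 + |4|·1^2
  = 4 + 2 + 4 = 10.
This bounds M(r) := max_{|z|=r} |p(z)| from above; equality holds iff all terms c_k z^k can be made to align in phase at a single z on |z|=r.
Part (b). At z = 1 (real, on the circle |z| = r):
  p(1) = (-4)·1^0 + (-2)·1^1 + (4)·1^2 = -2.
  |p(1)| = 2.
Check: |p(1)| = 2 ≤ 10 = M_tri(1). ✓ Equality does not hold at z = 1 (the coefficients have mixed signs, so the terms do not all align in phase there).

M_tri(1) = 10; |p(1)| = 2; equality at z=1: no.


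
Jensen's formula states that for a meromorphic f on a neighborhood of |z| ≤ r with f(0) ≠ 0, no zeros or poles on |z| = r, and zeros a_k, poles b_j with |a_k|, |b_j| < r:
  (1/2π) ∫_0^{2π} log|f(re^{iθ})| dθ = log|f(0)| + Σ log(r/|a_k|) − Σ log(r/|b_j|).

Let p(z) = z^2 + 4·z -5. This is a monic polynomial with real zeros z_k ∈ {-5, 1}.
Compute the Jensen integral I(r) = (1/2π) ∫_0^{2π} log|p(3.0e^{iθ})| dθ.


Zeros: -5, 1; r = 3.0.
Inside |z| < r: 1. Outside (|z| ≥ r): -5.
p(0) = -5, so log|p(0)| = log(5) = 1.6094.
Apply Jensen: I(r) = log|p(0)| + Σ_k log(r/|z_k|), summed over zeros inside |z| < r.
  log(r/|z_k|) for z_k = 1: log(3.0/1) = 1.0986
  Outside zeros (-5) contribute nothing to the Jensen sum.
Sum over inside zeros: 1.0986.
I(r) = log|p(0)| + (inside sum) = 1.6094 + 1.0986 = 2.7081.
Note: since some zeros are outside |z| ≤ r, the simplified n·log(r) form does NOT apply — only the inside zeros contribute.

I(r) ≈ 2.7081.


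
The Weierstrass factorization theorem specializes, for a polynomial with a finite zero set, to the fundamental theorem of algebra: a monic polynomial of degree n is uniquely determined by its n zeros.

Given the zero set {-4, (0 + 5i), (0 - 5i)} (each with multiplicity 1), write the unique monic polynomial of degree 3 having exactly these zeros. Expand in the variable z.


The polynomial is p(z) = ∏_{α ∈ S} (z − α), where S = {-4, (0 + 5i), (0 - 5i)}.
Expanding the product yields: p(z) = z^3 + 4·z^2 + 25·z + 100.
Note conjugate pairs combine to real quadratics: (z − (0+5i))(z − (0−5i)) = z² + 25.
The resulting polynomial has degree 3 and real coefficients as required.

p(z) = z^3 + 4·z^2 + 25·z + 100.


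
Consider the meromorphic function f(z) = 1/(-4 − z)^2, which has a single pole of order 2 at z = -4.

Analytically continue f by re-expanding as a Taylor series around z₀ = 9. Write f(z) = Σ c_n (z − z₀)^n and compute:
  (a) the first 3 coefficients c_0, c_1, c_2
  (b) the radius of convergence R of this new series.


Let w = z − z₀, so z = z₀ + w.
Then -4 − z = -4 − (z₀ + w) = (-4 − z₀) − w = -13 − w.
f(z) = 1/(-13 − w)^2 = (1/(-13)^2) · (1 − w/(-13))^{−2}.
By the binomial series (1−u)^{−2} = Σ_{n≥0} C(n+1, 1) u^n for |u|<1, with u = w/(-13):
  c_n = C(n+1, 1) / (-13)^(n+2).
  c_0 = 1/(-13)^2 = 1/169.
  c_1 = 2/(-13)^3 = -2/2197.
  c_2 = 3/(-13)^4 = 3/28561.
The series is valid for |w/d| < 1, i.e. |z − z₀| < |d|.
Radius of convergence: R = |-4 − z₀| = |-13| = 13 (distance from z₀ to the singularity z = -4).

c_0 = 1/169, c_1 = -2/2197, c_2 = 3/28561; R = 13.


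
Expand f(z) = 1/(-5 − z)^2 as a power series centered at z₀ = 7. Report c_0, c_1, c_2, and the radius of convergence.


Let w = z − z₀, so z = z₀ + w.
Then -5 − z = -5 − (z₀ + w) = (-5 − z₀) − w = -12 − w.
f(z) = 1/(-12 − w)^2 = (1/(-12)^2) · (1 − w/(-12))^{−2}.
By the binomial series (1−u)^{−2} = Σ_{n≥0} C(n+1, 1) u^n for |u|<1, with u = w/(-12):
  c_n = C(n+1, 1) / (-12)^(n+2).
  c_0 = 1/(-12)^2 = 1/144.
  c_1 = 2/(-12)^3 = -1/864.
  c_2 = 3/(-12)^4 = 1/6912.
The series is valid for |w/d| < 1, i.e. |z − z₀| < |d|.
Radius of convergence: R = |-5 − z₀| = |-12| = 12 (distance from z₀ to the singularity z = -5).

c_0 = 1/144, c_1 = -1/864, c_2 = 1/6912; R = 12.


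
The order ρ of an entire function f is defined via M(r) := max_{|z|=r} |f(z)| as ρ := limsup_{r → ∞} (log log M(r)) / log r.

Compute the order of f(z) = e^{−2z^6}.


|e^{−2z^6}| = e^{Re(-2·z^6) + 0} ≤ e^{2|z|^6 + 0} = e^{2r^6 + 0} on |z| = r, so ρ ≤ 6. Choosing z on |z|=r so that -2·z^6 is real positive (always possible by picking arg z appropriately) gives |f(z)| = e^{2r^6 + 0}, matching the bound. The additive constant 0 does not affect log log M(r) ~ 6·log r. Hence ρ = 6.
Therefore ρ = 6.

Order ρ = 6.


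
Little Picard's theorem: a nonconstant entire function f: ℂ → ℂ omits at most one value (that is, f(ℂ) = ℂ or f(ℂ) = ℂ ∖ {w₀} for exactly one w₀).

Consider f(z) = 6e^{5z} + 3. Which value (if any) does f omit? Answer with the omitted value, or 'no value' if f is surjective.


Little Picard bounds the complement of f(ℂ) to at most one point.
e^{5z} is never zero on ℂ, so 6·e^{5z} takes every value in ℂ ∖ {0}. Adding 3 shifts the range to ℂ ∖ {3}. Thus f omits exactly the value 3.

Omitted value: 3.


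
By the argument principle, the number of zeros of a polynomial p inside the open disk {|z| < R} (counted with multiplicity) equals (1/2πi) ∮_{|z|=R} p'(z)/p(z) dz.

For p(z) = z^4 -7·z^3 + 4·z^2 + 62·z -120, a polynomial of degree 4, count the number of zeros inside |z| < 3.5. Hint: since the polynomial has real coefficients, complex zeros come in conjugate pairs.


The zeros of p are: -3, 4, (3 + 1i), (3 - 1i).
Their magnitudes are: 3, 4, 3.162, 3.162.
Zeros with |z| < R = 3.5: -3, (3 + 1i), (3 - 1i).
Count = 3.
By the argument principle, (1/2πi) ∮_{|z|=R} p'(z)/p(z) dz equals exactly this count.

Number of zeros inside |z| < 3.5: 3.


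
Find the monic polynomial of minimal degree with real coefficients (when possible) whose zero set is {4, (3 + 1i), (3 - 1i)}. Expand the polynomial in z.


The polynomial is p(z) = ∏_{α ∈ S} (z − α), where S = {4, (3 + 1i), (3 - 1i)}.
Expanding the product yields: p(z) = z^3 -10·z^2 + 34·z -40.
Note conjugate pairs combine to real quadratics: (z − (3+1i))(z − (3−1i)) = z² − 6z + 10.
The resulting polynomial has degree 3 and real coefficients as required.

p(z) = z^3 -10·z^2 + 34·z -40.


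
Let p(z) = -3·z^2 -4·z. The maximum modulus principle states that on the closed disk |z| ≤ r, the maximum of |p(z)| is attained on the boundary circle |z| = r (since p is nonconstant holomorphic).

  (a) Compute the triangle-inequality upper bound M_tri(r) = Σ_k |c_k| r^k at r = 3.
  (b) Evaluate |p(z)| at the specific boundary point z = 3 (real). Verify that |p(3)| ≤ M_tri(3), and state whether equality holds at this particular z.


Coefficients: c_0 = 0, c_1 = -4, c_2 = -3. Radius r = 3.
Part (a). Triangle bound: M_tri(r) = Σ_k |c_k| r^k
  = |0|·3^0 + |-4|·3^1 + |-3|·3^2
  = 0 + 12 + 27 = 39.
This bounds M(r) := max_{|z|=r} |p(z)| from above; equality holds iff all terms c_k z^k can be made to align in phase at a single z on |z|=r.
Part (b). At z = 3 (real, on the circle |z| = r):
  p(3) = (0)·3^0 + (-4)·3^1 + (-3)·3^2 = -39.
  |p(3)| = 39.
Since all nonzero coefficients share the same sign, |p(3)| = 39 = M_tri(3); the triangle bound is attained at z = 3, so in fact M(r) = 39.

M_tri(3) = 39; |p(3)| = 39; equality at z=3: yes.


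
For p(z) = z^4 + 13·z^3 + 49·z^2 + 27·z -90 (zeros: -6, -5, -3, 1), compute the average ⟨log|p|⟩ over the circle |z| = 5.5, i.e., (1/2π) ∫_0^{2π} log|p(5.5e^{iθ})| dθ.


Zeros: -6, -5, -3, 1; r = 5.5.
Inside |z| < r: -5, -3, 1. Outside (|z| ≥ r): -6.
p(0) = -90, so log|p(0)| = log(90) = 4.4998.
Apply Jensen: I(r) = log|p(0)| + Σ_k log(r/|z_k|), summed over zeros inside |z| < r.
  log(r/|z_k|) for z_k = -5: log(5.5/5) = 0.0953
  log(r/|z_k|) for z_k = -3: log(5.5/3) = 0.6061
  log(r/|z_k|) for z_k = 1: log(5.5/1) = 1.7047
  Outside zeros (-6) contribute nothing to the Jensen sum.
Sum over inside zeros: 2.4062.
I(r) = log|p(0)| + (inside sum) = 4.4998 + 2.4062 = 6.9060.
Note: since some zeros are outside |z| ≤ r, the simplified n·log(r) form does NOT apply — only the inside zeros contribute.

I(r) ≈ 6.9060.


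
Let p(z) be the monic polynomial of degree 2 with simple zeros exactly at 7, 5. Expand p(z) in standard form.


The polynomial is p(z) = ∏_{α ∈ S} (z − α), where S = {7, 5}.
Expanding the product yields: p(z) = z^2 -12·z + 35.
The resulting polynomial has degree 2 and real coefficients as required.

p(z) = z^2 -12·z + 35.


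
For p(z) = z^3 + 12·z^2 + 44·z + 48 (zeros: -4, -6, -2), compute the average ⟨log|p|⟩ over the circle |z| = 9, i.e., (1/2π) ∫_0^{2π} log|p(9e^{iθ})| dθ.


Zeros: -6, -4, -2; r = 9.
Inside |z| < r: -6, -4, -2. Outside (|z| ≥ r): ∅.
p(0) = 48, so log|p(0)| = log(48) = 3.8712.
Apply Jensen: I(r) = log|p(0)| + Σ_k log(r/|z_k|), summed over zeros inside |z| < r.
  log(r/|z_k|) for z_k = -4: log(9/4) = 0.8109
  log(r/|z_k|) for z_k = -6: log(9/6) = 0.4055
  log(r/|z_k|) for z_k = -2: log(9/2) = 1.5041
Sum over inside zeros: 2.7205.
I(r) = log|p(0)| + (inside sum) = 3.8712 + 2.7205 = 6.5917.
Closed form (all zeros inside, monic): I(r) = n·log(r) = 3·log(9) = 6.5917. ✓

I(r) ≈ 6.5917.


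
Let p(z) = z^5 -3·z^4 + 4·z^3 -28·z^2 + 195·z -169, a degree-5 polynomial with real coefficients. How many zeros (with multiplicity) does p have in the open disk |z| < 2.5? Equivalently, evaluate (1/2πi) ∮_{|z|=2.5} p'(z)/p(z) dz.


The zeros of p are: (3 + 2i), (3 - 2i), 1, (-2 + 3i), (-2 - 3i).
Their magnitudes are: 3.606, 3.606, 1, 3.606, 3.606.
Zeros with |z| < R = 2.5: 1.
Count = 1.
By the argument principle, (1/2πi) ∮_{|z|=R} p'(z)/p(z) dz equals exactly this count.

Number of zeros inside |z| < 2.5: 1.


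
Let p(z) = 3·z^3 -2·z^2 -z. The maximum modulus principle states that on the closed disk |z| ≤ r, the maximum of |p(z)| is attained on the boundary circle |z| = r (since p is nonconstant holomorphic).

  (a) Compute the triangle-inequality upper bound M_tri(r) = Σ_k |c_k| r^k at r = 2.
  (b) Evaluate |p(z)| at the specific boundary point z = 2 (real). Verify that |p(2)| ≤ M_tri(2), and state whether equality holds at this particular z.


Coefficients: c_0 = 0, c_1 = -1, c_2 = -2, c_3 = 3. Radius r = 2.
Part (a). Triangle bound: M_tri(r) = Σ_k |c_k| r^k
  = |0|·2^0 + |-1|·2^1 + |-2|·2^2 + |3|·2^3
  = 0 + 2 + 8 + 24 = 34.
This bounds M(r) := max_{|z|=r} |p(z)| from above; equality holds iff all terms c_k z^k can be made to align in phase at a single z on |z|=r.
Part (b). At z = 2 (real, on the circle |z| = r):
  p(2) = (0)·2^0 + (-1)·2^1 + (-2)·2^2 + (3)·2^3 = 14.
  |p(2)| = 14.
Check: |p(2)| = 14 ≤ 34 = M_tri(2). ✓ Equality does not hold at z = 2 (the coefficients have mixed signs, so the terms do not all align in phase there).

M_tri(2) = 34; |p(2)| = 14; equality at z=2: no.


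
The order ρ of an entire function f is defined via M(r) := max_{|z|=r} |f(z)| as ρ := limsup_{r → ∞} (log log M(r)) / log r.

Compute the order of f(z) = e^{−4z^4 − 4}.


|e^{−4z^4 − 4}| = e^{Re(-4·z^4) + -4} ≤ e^{4|z|^4 + -4} = e^{4r^4 + -4} on |z| = r, so ρ ≤ 4. Choosing z on |z|=r so that -4·z^4 is real positive (always possible by picking arg z appropriately) gives |f(z)| = e^{4r^4 + -4}, matching the bound. The additive constant -4 does not affect log log M(r) ~ 4·log r. Hence ρ = 4.
Therefore ρ = 4.

Order ρ = 4.


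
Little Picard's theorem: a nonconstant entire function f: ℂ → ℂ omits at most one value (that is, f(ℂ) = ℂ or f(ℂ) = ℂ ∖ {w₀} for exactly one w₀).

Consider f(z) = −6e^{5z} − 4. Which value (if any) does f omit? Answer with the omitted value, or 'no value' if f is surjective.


Little Picard bounds the complement of f(ℂ) to at most one point.
e^{5z} is never zero on ℂ, so -6·e^{5z} takes every value in ℂ ∖ {0}. Adding -4 shifts the range to ℂ ∖ {-4}. Thus f omits exactly the value -4.

Omitted value: -4.


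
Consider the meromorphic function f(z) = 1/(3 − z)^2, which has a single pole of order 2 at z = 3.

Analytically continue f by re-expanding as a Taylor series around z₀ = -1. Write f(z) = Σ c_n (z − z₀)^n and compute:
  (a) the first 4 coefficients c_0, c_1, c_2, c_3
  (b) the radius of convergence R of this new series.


Let w = z − z₀, so z = z₀ + w.
Then 3 − z = 3 − (z₀ + w) = (3 − z₀) − w = 4 − w.
f(z) = 1/(4 − w)^2 = (1/(4)^2) · (1 − w/(4))^{−2}.
By the binomial series (1−u)^{−2} = Σ_{n≥0} C(n+1, 1) u^n for |u|<1, with u = w/(4):
  c_n = C(n+1, 1) / (4)^(n+2).
  c_0 = 1/(4)^2 = 1/16.
  c_1 = 2/(4)^3 = 1/32.
  c_2 = 3/(4)^4 = 3/256.
  c_3 = 4/(4)^5 = 1/256.
The series is valid for |w/d| < 1, i.e. |z − z₀| < |d|.
Radius of convergence: R = |3 − z₀| = |4| = 4 (distance from z₀ to the singularity z = 3).

c_0 = 1/16, c_1 = 1/32, c_2 = 3/256, c_3 = 1/256; R = 4.


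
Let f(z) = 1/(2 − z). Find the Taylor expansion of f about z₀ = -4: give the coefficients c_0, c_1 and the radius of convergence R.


Let w = z − z₀, so z = z₀ + w.
Then 2 − z = 2 − (z₀ + w) = (2 − z₀) − w = 6 − w.
f(z) = 1/(6 − w) = (1/(6)) · 1/(1 − w/(6)) = Σ_{n≥0} w^n / (6)^(n+1).
So c_n = 1/(6)^(n+1):
  c_0 = 1/(6)^1 = 1/6.
  c_1 = 1/(6)^2 = 1/36.
The series is valid for |w/d| < 1, i.e. |z − z₀| < |d|.
Radius of convergence: R = |2 − z₀| = |6| = 6 (distance from z₀ to the singularity z = 2).

c_0 = 1/6, c_1 = 1/36; R = 6.


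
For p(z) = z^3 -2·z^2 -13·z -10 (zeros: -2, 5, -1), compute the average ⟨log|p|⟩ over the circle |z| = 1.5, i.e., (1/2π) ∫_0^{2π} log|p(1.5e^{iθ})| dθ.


Zeros: -2, -1, 5; r = 1.5.
Inside |z| < r: -1. Outside (|z| ≥ r): -2, 5.
p(0) = -10, so log|p(0)| = log(10) = 2.3026.
Apply Jensen: I(r) = log|p(0)| + Σ_k log(r/|z_k|), summed over zeros inside |z| < r.
  log(r/|z_k|) for z_k = -1: log(1.5/1) = 0.4055
  Outside zeros (-2, 5) contribute nothing to the Jensen sum.
Sum over inside zeros: 0.4055.
I(r) = log|p(0)| + (inside sum) = 2.3026 + 0.4055 = 2.7081.
Note: since some zeros are outside |z| ≤ r, the simplified n·log(r) form does NOT apply — only the inside zeros contribute.

I(r) ≈ 2.7081.


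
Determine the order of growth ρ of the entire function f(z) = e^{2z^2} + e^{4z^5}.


Each summand is entire of order 2 and 5 respectively (as in the single-exponential case). The order of a sum is at most the max of the orders, so ρ ≤ 5. For the lower bound: on |z|=r choose arg z so that 4z^5 is real positive; then |e^{4z^5}| = e^{4r^5} while |e^{2z^2}| ≤ e^{2r^2} = o(e^{4r^5}). So |f| ≥ e^{4r^5}(1 − o(1)) and ρ ≥ 5. Hence ρ = max(2, 5) = 5.
Therefore ρ = 5.

Order ρ = 5.


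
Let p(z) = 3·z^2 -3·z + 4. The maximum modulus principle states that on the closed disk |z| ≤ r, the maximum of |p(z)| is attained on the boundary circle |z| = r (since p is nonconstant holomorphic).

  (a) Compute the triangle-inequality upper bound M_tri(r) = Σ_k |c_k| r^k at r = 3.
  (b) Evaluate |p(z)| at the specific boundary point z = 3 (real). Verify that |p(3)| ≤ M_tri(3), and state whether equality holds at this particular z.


Coefficients: c_0 = 4, c_1 = -3, c_2 = 3. Radius r = 3.
Part (a). Triangle bound: M_tri(r) = Σ_k |c_k| r^k
  = |4|·3^0 + |-3|·3^1 + |3|·3^2
  = 4 + 9 + 27 = 40.
This bounds M(r) := max_{|z|=r} |p(z)| from above; equality holds iff all terms c_k z^k can be made to align in phase at a single z on |z|=r.
Part (b). At z = 3 (real, on the circle |z| = r):
  p(3) = (4)·3^0 + (-3)·3^1 + (3)·3^2 = 22.
  |p(3)| = 22.
Check: |p(3)| = 22 ≤ 40 = M_tri(3). ✓ Equality does not hold at z = 3 (the coefficients have mixed signs, so the terms do not all align in phase there).

M_tri(3) = 40; |p(3)| = 22; equality at z=3: no.


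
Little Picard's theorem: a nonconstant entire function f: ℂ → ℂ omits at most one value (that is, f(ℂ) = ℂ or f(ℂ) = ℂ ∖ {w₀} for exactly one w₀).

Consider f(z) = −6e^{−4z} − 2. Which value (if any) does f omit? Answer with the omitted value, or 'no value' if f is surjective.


Little Picard bounds the complement of f(ℂ) to at most one point.
e^{−4z} is never zero on ℂ, so -6·e^{−4z} takes every value in ℂ ∖ {0}. Adding -2 shifts the range to ℂ ∖ {-2}. Thus f omits exactly the value -2.

Omitted value: -2.


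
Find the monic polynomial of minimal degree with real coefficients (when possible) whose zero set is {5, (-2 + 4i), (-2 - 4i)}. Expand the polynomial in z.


The polynomial is p(z) = ∏_{α ∈ S} (z − α), where S = {5, (-2 + 4i), (-2 - 4i)}.
Expanding the product yields: p(z) = z^3 -z^2 -100.
Note conjugate pairs combine to real quadratics: (z − (-2+4i))(z − (-2−4i)) = z² + 4z + 20.
The resulting polynomial has degree 3 and real coefficients as required.

p(z) = z^3 -z^2 -100.


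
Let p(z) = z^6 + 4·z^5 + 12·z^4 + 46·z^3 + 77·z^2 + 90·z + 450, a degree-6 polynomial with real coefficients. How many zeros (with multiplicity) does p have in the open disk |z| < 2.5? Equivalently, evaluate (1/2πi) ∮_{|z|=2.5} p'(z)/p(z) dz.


The zeros of p are: (1 + 2i), (1 - 2i), (0 + 3i), (0 - 3i), (-3 + 1i), (-3 - 1i).
Their magnitudes are: 2.236, 2.236, 3, 3, 3.162, 3.162.
Zeros with |z| < R = 2.5: (1 + 2i), (1 - 2i).
Count = 2.
By the argument principle, (1/2πi) ∮_{|z|=R} p'(z)/p(z) dz equals exactly this count.

Number of zeros inside |z| < 2.5: 2.


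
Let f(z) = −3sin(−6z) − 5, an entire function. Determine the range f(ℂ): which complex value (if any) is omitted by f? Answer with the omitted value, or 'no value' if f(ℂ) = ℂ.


Little Picard bounds the complement of f(ℂ) to at most one point.
sin is entire and surjective onto ℂ: for every w ∈ ℂ, sin(ζ) = w has a solution ζ ∈ ℂ (e.g., via the complex inverse arcsin). With ζ = −6z this gives z = ζ/(-6). Then -3·sin(−6z) takes every value in -3·ℂ = ℂ, and adding -5 is a bijection of ℂ. So f is surjective and omits no value. (Note: only on the real line is sin bounded by [−1, 1].)

Omitted value: no value.


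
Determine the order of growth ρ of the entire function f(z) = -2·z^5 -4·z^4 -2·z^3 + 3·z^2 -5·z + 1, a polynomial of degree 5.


|f(z)| ≤ Σ|c_k|·r^k = O(r^5) as r → ∞. Polynomial growth is O(e^{r^ε}) for every ε > 0 (since r^5/e^{r^ε} → 0), so ρ ≤ ε for all ε > 0, i.e. ρ = 0. Every nonconstant polynomial has order 0.
Therefore ρ = 0.

Order ρ = 0.


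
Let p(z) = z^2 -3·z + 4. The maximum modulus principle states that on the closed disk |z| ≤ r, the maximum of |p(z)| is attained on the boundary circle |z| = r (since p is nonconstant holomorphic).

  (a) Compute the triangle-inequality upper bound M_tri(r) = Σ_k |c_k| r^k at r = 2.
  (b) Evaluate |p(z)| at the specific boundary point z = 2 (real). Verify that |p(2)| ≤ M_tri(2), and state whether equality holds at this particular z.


Coefficients: c_0 = 4, c_1 = -3, c_2 = 1. Radius r = 2.
Part (a). Triangle bound: M_tri(r) = Σ_k |c_k| r^k
  = |4|·2^0 + |-3|·2^1 + |1|·2^2
  = 4 + 6 + 4 = 14.
This bounds M(r) := max_{|z|=r} |p(z)| from above; equality holds iff all terms c_k z^k can be made to align in phase at a single z on |z|=r.
Part (b). At z = 2 (real, on the circle |z| = r):
  p(2) = (4)·2^0 + (-3)·2^1 + (1)·2^2 = 2.
  |p(2)| = 2.
Check: |p(2)| = 2 ≤ 14 = M_tri(2). ✓ Equality does not hold at z = 2 (the coefficients have mixed signs, so the terms do not all align in phase there).

M_tri(2) = 14; |p(2)| = 2; equality at z=2: no.


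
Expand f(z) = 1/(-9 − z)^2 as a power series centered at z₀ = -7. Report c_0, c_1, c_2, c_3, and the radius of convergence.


Let w = z − z₀, so z = z₀ + w.
Then -9 − z = -9 − (z₀ + w) = (-9 − z₀) − w = -2 − w.
f(z) = 1/(-2 − w)^2 = (1/(-2)^2) · (1 − w/(-2))^{−2}.
By the binomial series (1−u)^{−2} = Σ_{n≥0} C(n+1, 1) u^n for |u|<1, with u = w/(-2):
  c_n = C(n+1, 1) / (-2)^(n+2).
  c_0 = 1/(-2)^2 = 1/4.
  c_1 = 2/(-2)^3 = -1/4.
  c_2 = 3/(-2)^4 = 3/16.
  c_3 = 4/(-2)^5 = -1/8.
The series is valid for |w/d| < 1, i.e. |z − z₀| < |d|.
Radius of convergence: R = |-9 − z₀| = |-2| = 2 (distance from z₀ to the singularity z = -9).

c_0 = 1/4, c_1 = -1/4, c_2 = 3/16, c_3 = -1/8; R = 2.


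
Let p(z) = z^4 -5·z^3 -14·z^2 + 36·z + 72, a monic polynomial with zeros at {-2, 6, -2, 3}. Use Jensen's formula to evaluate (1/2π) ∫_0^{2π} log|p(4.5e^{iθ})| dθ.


Zeros: -2, -2, 3, 6; r = 4.5.
Inside |z| < r: -2, -2, 3. Outside (|z| ≥ r): 6.
p(0) = 72, so log|p(0)| = log(72) = 4.2767.
Apply Jensen: I(r) = log|p(0)| + Σ_k log(r/|z_k|), summed over zeros inside |z| < r.
  log(r/|z_k|) for z_k = -2: log(4.5/2) = 0.8109
  log(r/|z_k|) for z_k = -2: log(4.5/2) = 0.8109
  log(r/|z_k|) for z_k = 3: log(4.5/3) = 0.4055
  Outside zeros (6) contribute nothing to the Jensen sum.
Sum over inside zeros: 2.0273.
I(r) = log|p(0)| + (inside sum) = 4.2767 + 2.0273 = 6.3040.
Note: since some zeros are outside |z| ≤ r, the simplified n·log(r) form does NOT apply — only the inside zeros contribute.

I(r) ≈ 6.3040.


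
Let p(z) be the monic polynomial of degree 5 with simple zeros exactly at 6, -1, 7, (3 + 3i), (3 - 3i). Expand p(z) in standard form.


The polynomial is p(z) = ∏_{α ∈ S} (z − α), where S = {6, -1, 7, (3 + 3i), (3 - 3i)}.
Expanding the product yields: p(z) = z^5 -18·z^4 + 119·z^3 -348·z^2 + 270·z + 756.
Note conjugate pairs combine to real quadratics: (z − (3+3i))(z − (3−3i)) = z² − 6z + 18.
The resulting polynomial has degree 5 and real coefficients as required.

p(z) = z^5 -18·z^4 + 119·z^3 -348·z^2 + 270·z + 756.


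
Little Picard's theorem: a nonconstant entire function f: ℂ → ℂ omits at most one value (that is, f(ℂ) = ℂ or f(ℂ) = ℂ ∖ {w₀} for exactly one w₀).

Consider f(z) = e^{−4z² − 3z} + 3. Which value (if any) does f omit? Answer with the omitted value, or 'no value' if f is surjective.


Little Picard bounds the complement of f(ℂ) to at most one point.
The exponent g(z) = −4z² − 3z is a nonconstant polynomial, hence surjective onto ℂ. So e^{g(z)} takes every value in {e^w : w ∈ ℂ} = ℂ ∖ {0}. Adding 3 shifts the range to ℂ ∖ {3}. f omits exactly 3.

Omitted value: 3.


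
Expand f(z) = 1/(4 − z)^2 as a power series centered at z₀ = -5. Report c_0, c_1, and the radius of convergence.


Let w = z − z₀, so z = z₀ + w.
Then 4 − z = 4 − (z₀ + w) = (4 − z₀) − w = 9 − w.
f(z) = 1/(9 − w)^2 = (1/(9)^2) · (1 − w/(9))^{−2}.
By the binomial series (1−u)^{−2} = Σ_{n≥0} C(n+1, 1) u^n for |u|<1, with u = w/(9):
  c_n = C(n+1, 1) / (9)^(n+2).
  c_0 = 1/(9)^2 = 1/81.
  c_1 = 2/(9)^3 = 2/729.
The series is valid for |w/d| < 1, i.e. |z − z₀| < |d|.
Radius of convergence: R = |4 − z₀| = |9| = 9 (distance from z₀ to the singularity z = 4).

c_0 = 1/81, c_1 = 2/729; R = 9.


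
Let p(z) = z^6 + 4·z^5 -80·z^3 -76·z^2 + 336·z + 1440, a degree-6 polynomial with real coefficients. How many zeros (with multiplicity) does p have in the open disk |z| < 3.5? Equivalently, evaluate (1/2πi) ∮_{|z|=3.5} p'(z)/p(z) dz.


The zeros of p are: (-2 + 2i), (-2 - 2i), (3 + 1i), (3 - 1i), (-3 + 3i), (-3 - 3i).
Their magnitudes are: 2.828, 2.828, 3.162, 3.162, 4.243, 4.243.
Zeros with |z| < R = 3.5: (-2 + 2i), (-2 - 2i), (3 + 1i), (3 - 1i).
Count = 4.
By the argument principle, (1/2πi) ∮_{|z|=R} p'(z)/p(z) dz equals exactly this count.

Number of zeros inside |z| < 3.5: 4.


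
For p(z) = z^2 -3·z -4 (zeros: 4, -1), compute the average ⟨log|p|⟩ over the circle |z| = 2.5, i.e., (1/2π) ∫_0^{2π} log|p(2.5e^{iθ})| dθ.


Zeros: -1, 4; r = 2.5.
Inside |z| < r: -1. Outside (|z| ≥ r): 4.
p(0) = -4, so log|p(0)| = log(4) = 1.3863.
Apply Jensen: I(r) = log|p(0)| + Σ_k log(r/|z_k|), summed over zeros inside |z| < r.
  log(r/|z_k|) for z_k = -1: log(2.5/1) = 0.9163
  Outside zeros (4) contribute nothing to the Jensen sum.
Sum over inside zeros: 0.9163.
I(r) = log|p(0)| + (inside sum) = 1.3863 + 0.9163 = 2.3026.
Note: since some zeros are outside |z| ≤ r, the simplified n·log(r) form does NOT apply — only the inside zeros contribute.

I(r) ≈ 2.3026.


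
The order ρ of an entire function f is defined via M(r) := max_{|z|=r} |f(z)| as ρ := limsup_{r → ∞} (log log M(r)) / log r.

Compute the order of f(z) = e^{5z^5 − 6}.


|e^{5z^5 − 6}| = e^{Re(5·z^5) + -6} ≤ e^{5|z|^5 + -6} = e^{5r^5 + -6} on |z| = r, so ρ ≤ 5. Choosing z on |z|=r so that 5·z^5 is real positive (always possible by picking arg z appropriately) gives |f(z)| = e^{5r^5 + -6}, matching the bound. The additive constant -6 does not affect log log M(r) ~ 5·log r. Hence ρ = 5.
Therefore ρ = 5.

Order ρ = 5.


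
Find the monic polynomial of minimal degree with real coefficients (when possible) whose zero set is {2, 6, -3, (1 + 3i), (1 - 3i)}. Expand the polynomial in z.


The polynomial is p(z) = ∏_{α ∈ S} (z − α), where S = {2, 6, -3, (1 + 3i), (1 - 3i)}.
Expanding the product yields: p(z) = z^5 -7·z^4 + 8·z^3 + 10·z^2 -192·z + 360.
Note conjugate pairs combine to real quadratics: (z − (1+3i))(z − (1−3i)) = z² − 2z + 10.
The resulting polynomial has degree 5 and real coefficients as required.

p(z) = z^5 -7·z^4 + 8·z^3 + 10·z^2 -192·z + 360.


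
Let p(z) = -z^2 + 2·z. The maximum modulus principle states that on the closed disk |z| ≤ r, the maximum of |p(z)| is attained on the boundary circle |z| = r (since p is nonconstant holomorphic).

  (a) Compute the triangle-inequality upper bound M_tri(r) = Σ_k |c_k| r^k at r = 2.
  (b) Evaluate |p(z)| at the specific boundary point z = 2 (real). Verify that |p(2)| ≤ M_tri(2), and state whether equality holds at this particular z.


Coefficients: c_0 = 0, c_1 = 2, c_2 = -1. Radius r = 2.
Part (a). Triangle bound: M_tri(r) = Σ_k |c_k| r^k
  = |0|·2^0 + |2|·2^1 + |-1|·2^2
  = 0 + 4 + 4 = 8.
This bounds M(r) := max_{|z|=r} |p(z)| from above; equality holds iff all terms c_k z^k can be made to align in phase at a single z on |z|=r.
Part (b). At z = 2 (real, on the circle |z| = r):
  p(2) = (0)·2^0 + (2)·2^1 + (-1)·2^2 = 0.
  |p(2)| = 0.
Check: |p(2)| = 0 ≤ 8 = M_tri(2). ✓ Equality does not hold at z = 2 (the coefficients have mixed signs, so the terms do not all align in phase there).

M_tri(2) = 8; |p(2)| = 0; equality at z=2: no.


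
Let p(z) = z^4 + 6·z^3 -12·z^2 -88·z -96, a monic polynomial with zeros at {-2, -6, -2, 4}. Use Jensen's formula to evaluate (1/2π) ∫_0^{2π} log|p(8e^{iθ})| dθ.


Zeros: -6, -2, -2, 4; r = 8.
Inside |z| < r: -6, -2, -2, 4. Outside (|z| ≥ r): ∅.
p(0) = -96, so log|p(0)| = log(96) = 4.5643.
Apply Jensen: I(r) = log|p(0)| + Σ_k log(r/|z_k|), summed over zeros inside |z| < r.
  log(r/|z_k|) for z_k = -2: log(8/2) = 1.3863
  log(r/|z_k|) for z_k = -6: log(8/6) = 0.2877
  log(r/|z_k|) for z_k = -2: log(8/2) = 1.3863
  log(r/|z_k|) for z_k = 4: log(8/4) = 0.6931
Sum over inside zeros: 3.7534.
I(r) = log|p(0)| + (inside sum) = 4.5643 + 3.7534 = 8.3178.
Closed form (all zeros inside, monic): I(r) = n·log(r) = 4·log(8) = 8.3178. ✓

I(r) ≈ 8.3178.


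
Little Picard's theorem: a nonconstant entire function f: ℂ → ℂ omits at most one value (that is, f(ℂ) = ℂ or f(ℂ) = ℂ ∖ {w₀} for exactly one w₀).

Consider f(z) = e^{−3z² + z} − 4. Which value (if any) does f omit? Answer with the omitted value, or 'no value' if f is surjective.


Little Picard bounds the complement of f(ℂ) to at most one point.
The exponent g(z) = −3z² + z is a nonconstant polynomial, hence surjective onto ℂ. So e^{g(z)} takes every value in {e^w : w ∈ ℂ} = ℂ ∖ {0}. Adding -4 shifts the range to ℂ ∖ {-4}. f omits exactly -4.

Omitted value: -4.


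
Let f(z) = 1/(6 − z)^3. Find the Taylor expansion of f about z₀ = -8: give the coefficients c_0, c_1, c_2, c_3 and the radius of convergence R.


Let w = z − z₀, so z = z₀ + w.
Then 6 − z = 6 − (z₀ + w) = (6 − z₀) − w = 14 − w.
f(z) = 1/(14 − w)^3 = (1/(14)^3) · (1 − w/(14))^{−3}.
By the binomial series (1−u)^{−3} = Σ_{n≥0} C(n+2, 2) u^n for |u|<1, with u = w/(14):
  c_n = C(n+2, 2) / (14)^(n+3).
  c_0 = 1/(14)^3 = 1/2744.
  c_1 = 3/(14)^4 = 3/38416.
  c_2 = 6/(14)^5 = 3/268912.
  c_3 = 10/(14)^6 = 5/3764768.
The series is valid for |w/d| < 1, i.e. |z − z₀| < |d|.
Radius of convergence: R = |6 − z₀| = |14| = 14 (distance from z₀ to the singularity z = 6).

c_0 = 1/2744, c_1 = 3/38416, c_2 = 3/268912, c_3 = 5/3764768; R = 14.


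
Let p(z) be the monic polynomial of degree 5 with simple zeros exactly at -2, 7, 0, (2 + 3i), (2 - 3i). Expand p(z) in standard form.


The polynomial is p(z) = ∏_{α ∈ S} (z − α), where S = {-2, 7, 0, (2 + 3i), (2 - 3i)}.
Expanding the product yields: p(z) = z^5 -9·z^4 + 19·z^3 -9·z^2 -182·z.
Note conjugate pairs combine to real quadratics: (z − (2+3i))(z − (2−3i)) = z² − 4z + 13.
The resulting polynomial has degree 5 and real coefficients as required.

p(z) = z^5 -9·z^4 + 19·z^3 -9·z^2 -182·z.


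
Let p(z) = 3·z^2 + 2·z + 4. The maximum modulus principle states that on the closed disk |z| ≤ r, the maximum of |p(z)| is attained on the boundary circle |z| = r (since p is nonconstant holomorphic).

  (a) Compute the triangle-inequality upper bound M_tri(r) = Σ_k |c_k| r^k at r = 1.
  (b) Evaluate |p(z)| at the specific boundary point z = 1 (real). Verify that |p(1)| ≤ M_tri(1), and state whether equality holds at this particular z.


Coefficients: c_0 = 4, c_1 = 2, c_2 = 3. Radius r = 1.
Part (a). Triangle bound: M_tri(r) = Σ_k |c_k| r^k
  = |4|·1^0 + |2|·1^1 + |3|·1^2
  = 4 + 2 + 3 = 9.
This bounds M(r) := max_{|z|=r} |p(z)| from above; equality holds iff all terms c_k z^k can be made to align in phase at a single z on |z|=r.
Part (b). At z = 1 (real, on the circle |z| = r):
  p(1) = (4)·1^0 + (2)·1^1 + (3)·1^2 = 9.
  |p(1)| = 9.
Since all nonzero coefficients share the same sign, |p(1)| = 9 = M_tri(1); the triangle bound is attained at z = 1, so in fact M(r) = 9.

M_tri(1) = 9; |p(1)| = 9; equality at z=1: yes.


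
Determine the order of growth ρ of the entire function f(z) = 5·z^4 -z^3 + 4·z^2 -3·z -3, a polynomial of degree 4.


|f(z)| ≤ Σ|c_k|·r^k = O(r^4) as r → ∞. Polynomial growth is O(e^{r^ε}) for every ε > 0 (since r^4/e^{r^ε} → 0), so ρ ≤ ε for all ε > 0, i.e. ρ = 0. Every nonconstant polynomial has order 0.
Therefore ρ = 0.

Order ρ = 0.
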